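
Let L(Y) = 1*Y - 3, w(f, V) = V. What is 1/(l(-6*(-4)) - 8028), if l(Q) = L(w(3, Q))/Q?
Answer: -8/64217 ≈ -0.00012458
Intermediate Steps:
L(Y) = -3 + Y (L(Y) = Y - 3 = -3 + Y)
l(Q) = (-3 + Q)/Q
1/(l(-6*(-4)) - 8028) = 1/((-3 - 6*(-4))/((-6*(-4))) - 8028) = 1/((-3 + 24)/24 - 8028) = 1/((1/24)*21 - 8028) = 1/(7/8 - 8028) = 1/(-64217/8) = -8/64217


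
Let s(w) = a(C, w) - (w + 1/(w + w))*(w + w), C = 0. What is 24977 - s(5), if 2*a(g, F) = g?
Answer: 25028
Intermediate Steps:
a(g, F) = g/2
s(w) = -2*w*(w + 1/(2*w)) (s(w) = (½)*0 - (w + 1/(w + w))*(w + w) = 0 - (w + 1/(2*w))*2*w = 0 - 2*w*(w + 1/(2*w)) = -2*w*(w + 1/(2*w)))
24977 - s(5) = 24977 - (-1 - 2*5²) = 24977 - (-1 - 2*25) = 24977 - (-1 - 50) = 24977 - 1*(-51) = 24977 + 51 = 25028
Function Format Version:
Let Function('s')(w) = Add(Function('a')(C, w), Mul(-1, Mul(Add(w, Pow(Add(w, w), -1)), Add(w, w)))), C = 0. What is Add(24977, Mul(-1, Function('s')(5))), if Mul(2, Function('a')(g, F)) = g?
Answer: 25028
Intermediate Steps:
Function('a')(g, F) = Mul(Rational(1, 2), g)
Function('s')(w) = Mul(-2, w, Add(w, Mul(Rational(1, 2), Pow(w, -1)))) (Function('s')(w) = Add(Mul(Rational(1, 2), 0), Mul(-1, Mul(Add(w, Pow(Add(w, w), -1)), Add(w, w)))) = Add(0, Mul(-1, Mul(Add(w, Pow(Mul(2, w), -1)), Mul(2, w)))) = Add(0, Mul(-1, Mul(Add(w, Mul(Rational(1, 2), Pow(w, -1))), Mul(2, w)))) = Add(0, Mul(-1, Mul(2, w, Add(w, Mul(Rational(1, 2), Pow(w, -1)))))) = Add(0, Mul(-2, w, Add(w, Mul(Rational(1, 2), Pow(w, -1))))) = Mul(-2, w, Add(w, Mul(Rational(1, 2), Pow(w, -1)))))
Add(24977, Mul(-1, Function('s')(5))) = Add(24977, Mul(-1, Add(-1, Mul(-2, Pow(5, 2))))) = Add(24977, Mul(-1, Add(-1, Mul(-2, 25)))) = Add(24977, Mul(-1, Add(-1, -50))) = Add(24977, Mul(-1, -51)) = Add(24977, 51) = 25028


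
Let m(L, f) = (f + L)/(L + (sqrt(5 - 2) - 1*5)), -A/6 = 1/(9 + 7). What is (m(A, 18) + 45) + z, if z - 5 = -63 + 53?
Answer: 60217/1657 - 1128*sqrt(3)/1657 ≈ 35.162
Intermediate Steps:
A = -3/8 (A = -6/(9 + 7) = -6/16 = -6*1/16 = -3/8 ≈ -0.37500)
z = -5 (z = 5 + (-63 + 53) = 5 - 10 = -5)
m(L, f) = (L + f)/(-5 + L + sqrt(3)) (m(L, f) = (L + f)/(L + (sqrt(3) - 5)) = (L + f)/(L + (-5 + sqrt(3))) = (L + f)/(-5 + L + sqrt(3)))
(m(A, 18) + 45) + z = ((-3/8 + 18)/(-5 - 3/8 + sqrt(3)) + 45) - 5 = ((141/8)/(-43/8 + sqrt(3)) + 45) - 5 = (141/(8*(-43/8 + sqrt(3))) + 45) - 5 = (45 + 141/(8*(-43/8 + sqrt(3)))) - 5 = 40 + 141/(8*(-43/8 + sqrt(3)))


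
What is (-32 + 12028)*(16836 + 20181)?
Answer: 444055932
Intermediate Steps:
(-32 + 12028)*(16836 + 20181) = 11996*37017 = 444055932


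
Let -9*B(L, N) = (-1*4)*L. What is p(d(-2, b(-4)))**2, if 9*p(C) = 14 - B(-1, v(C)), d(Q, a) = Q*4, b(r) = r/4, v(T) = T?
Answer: 16900/6561 ≈ 2.5758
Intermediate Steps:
b(r) = r/4 (b(r) = r*(1/4) = r/4)
B(L, N) = 4*L/9 (B(L, N) = -(-1*4)*L/9 = -(-4)*L/9 = 4*L/9)
d(Q, a) = 4*Q
p(C) = 130/81 (p(C) = (14 - 4*(-1)/9)/9 = (14 - 1*(-4/9))/9 = (14 + 4/9)/9 = (1/9)*(130/9) = 130/81)
p(d(-2, b(-4)))**2 = (130/81)**2 = 16900/6561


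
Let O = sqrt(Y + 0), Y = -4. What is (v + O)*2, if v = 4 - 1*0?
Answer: 8 + 4*I ≈ 8.0 + 4.0*I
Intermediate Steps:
v = 4 (v = 4 + 0 = 4)
O = 2*I (O = sqrt(-4 + 0) = sqrt(-4) = 2*I ≈ 2.0*I)
(v + O)*2 = (4 + 2*I)*2 = 8 + 4*I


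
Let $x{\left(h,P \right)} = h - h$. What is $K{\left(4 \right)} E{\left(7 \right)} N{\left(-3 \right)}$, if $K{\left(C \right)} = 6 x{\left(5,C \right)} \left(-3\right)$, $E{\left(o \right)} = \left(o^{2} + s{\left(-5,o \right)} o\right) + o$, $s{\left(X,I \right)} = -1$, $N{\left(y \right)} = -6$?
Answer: $0$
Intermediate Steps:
$x{\left(h,P \right)} = 0$
$E{\left(o \right)} = o^{2}$ ($E{\left(o \right)} = \left(o^{2} - o\right) + o = o^{2}$)
$K{\left(C \right)} = 0$ ($K{\left(C \right)} = 6 \cdot 0 \left(-3\right) = 0 \left(-3\right) = 0$)
$K{\left(4 \right)} E{\left(7 \right)} N{\left(-3 \right)} = 0 \cdot 7^{2} \left(-6\right) = 0 \cdot 49 \left(-6\right) = 0 \left(-6\right) = 0$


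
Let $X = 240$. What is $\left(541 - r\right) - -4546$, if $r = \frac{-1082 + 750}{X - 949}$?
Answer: $\frac{3606351}{709} \approx 5086.5$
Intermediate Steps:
$r = \frac{332}{709}$ ($r = \frac{-1082 + 750}{240 - 949} = - \frac{332}{-709} = \left(-332\right) \left(- \frac{1}{709}\right) = \frac{332}{709} \approx 0.46827$)
$\left(541 - r\right) - -4546 = \left(541 - \frac{332}{709}\right) - -4546 = \left(541 - \frac{332}{709}\right) + 4546 = \frac{383237}{709} + 4546 = \frac{3606351}{709}$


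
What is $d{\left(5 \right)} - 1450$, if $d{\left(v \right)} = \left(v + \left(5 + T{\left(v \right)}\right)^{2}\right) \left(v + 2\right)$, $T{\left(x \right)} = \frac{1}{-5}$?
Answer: $- \frac{31343}{25} \approx -1253.7$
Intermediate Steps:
$T{\left(x \right)} = - \frac{1}{5}$
$d{\left(v \right)} = \left(2 + v\right) \left(\frac{576}{25} + v\right)$ ($d{\left(v \right)} = \left(v + \left(5 - \frac{1}{5}\right)^{2}\right) \left(v + 2\right) = \left(v + \left(\frac{24}{5}\right)^{2}\right) \left(2 + v\right) = \left(v + \frac{576}{25}\right) \left(2 + v\right) = \left(\frac{576}{25} + v\right) \left(2 + v\right) = \left(2 + v\right) \left(\frac{576}{25} + v\right)$)
$d{\left(5 \right)} - 1450 = \left(\frac{1152}{25} + 5^{2} + \frac{626}{25} \cdot 5\right) - 1450 = \left(\frac{1152}{25} + 25 + \frac{626}{5}\right) - 1450 = \frac{4907}{25} - 1450 = - \frac{31343}{25}$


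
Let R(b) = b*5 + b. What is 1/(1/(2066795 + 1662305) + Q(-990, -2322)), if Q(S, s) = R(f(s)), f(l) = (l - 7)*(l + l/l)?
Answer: 3729100/120948339131401 ≈ 3.0832e-8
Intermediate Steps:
f(l) = (1 + l)*(-7 + l) (f(l) = (-7 + l)*(l + 1) = (-7 + l)*(1 + l) = (1 + l)*(-7 + l))
R(b) = 6*b (R(b) = 5*b + b = 6*b)
Q(S, s) = -42 - 36*s + 6*s² (Q(S, s) = 6*(-7 + s² - 6*s) = -42 - 36*s + 6*s²)
1/(1/(2066795 + 1662305) + Q(-990, -2322)) = 1/(1/(2066795 + 1662305) + (-42 - 36*(-2322) + 6*(-2322)²)) = 1/(1/3729100 + (-42 + 83592 + 6*5391684)) = 1/(1/3729100 + (-42 + 83592 + 32350104)) = 1/(1/3729100 + 32433654) = 1/(120948339131401/3729100) = 3729100/120948339131401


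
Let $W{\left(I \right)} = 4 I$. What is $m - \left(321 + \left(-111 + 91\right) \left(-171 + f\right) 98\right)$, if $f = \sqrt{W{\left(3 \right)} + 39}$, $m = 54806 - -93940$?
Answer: $-186735 + 1960 \sqrt{51} \approx -1.7274 \cdot 10^{5}$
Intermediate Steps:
$m = 148746$ ($m = 54806 + 93940 = 148746$)
$f = \sqrt{51}$ ($f = \sqrt{4 \cdot 3 + 39} = \sqrt{12 + 39} = \sqrt{51} \approx 7.1414$)
$m - \left(321 + \left(-111 + 91\right) \left(-171 + f\right) 98\right) = 148746 - \left(321 + \left(-111 + 91\right) \left(-171 + \sqrt{51}\right) 98\right) = 148746 - \left(321 + - 20 \left(-171 + \sqrt{51}\right) 98\right) = 148746 - \left(321 + \left(3420 - 20 \sqrt{51}\right) 98\right) = 148746 - \left(321 + \left(335160 - 1960 \sqrt{51}\right)\right) = 148746 - \left(335481 - 1960 \sqrt{51}\right) = -186735 + 1960 \sqrt{51}$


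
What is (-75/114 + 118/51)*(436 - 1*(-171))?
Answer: 1947863/1938 ≈ 1005.1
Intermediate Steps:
(-75/114 + 118/51)*(436 - 1*(-171)) = (-75*1/114 + 118*(1/51))*(436 + 171) = (-25/38 + 118/51)*607 = (3209/1938)*607 = 1947863/1938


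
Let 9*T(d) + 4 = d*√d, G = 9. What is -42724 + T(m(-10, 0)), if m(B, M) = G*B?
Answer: -384520/9 - 30*I*√10 ≈ -42724.0 - 94.868*I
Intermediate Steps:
m(B, M) = 9*B
T(d) = -4/9 + d^(3/2)/9 (T(d) = -4/9 + (d*√d)/9 = -4/9 + d^(3/2)/9)
-42724 + T(m(-10, 0)) = -42724 + (-4/9 + (9*(-10))^(3/2)/9) = -42724 + (-4/9 + (-90)^(3/2)/9) = -42724 + (-4/9 + (-270*I*√10)/9) = -42724 + (-4/9 - 30*I*√10) = -384520/9 - 30*I*√10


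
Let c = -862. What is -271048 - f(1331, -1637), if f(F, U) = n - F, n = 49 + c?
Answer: -268904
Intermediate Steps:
n = -813 (n = 49 - 862 = -813)
f(F, U) = -813 - F
-271048 - f(1331, -1637) = -271048 - (-813 - 1*1331) = -271048 - (-813 - 1331) = -271048 - 1*(-2144) = -271048 + 2144 = -268904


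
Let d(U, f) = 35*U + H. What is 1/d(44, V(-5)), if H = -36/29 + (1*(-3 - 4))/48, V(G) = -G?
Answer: 1392/2141749 ≈ 0.00064994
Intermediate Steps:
H = -1931/1392 (H = -36*1/29 + (1*(-7))*(1/48) = -36/29 - 7*1/48 = -36/29 - 7/48 = -1931/1392 ≈ -1.3872)
d(U, f) = -1931/1392 + 35*U (d(U, f) = 35*U - 1931/1392 = -1931/1392 + 35*U)
1/d(44, V(-5)) = 1/(-1931/1392 + 35*44) = 1/(-1931/1392 + 1540) = 1/(2141749/1392) = 1392/2141749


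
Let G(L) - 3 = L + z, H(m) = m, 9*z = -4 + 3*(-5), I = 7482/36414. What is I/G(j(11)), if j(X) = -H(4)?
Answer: -3741/56644 ≈ -0.066044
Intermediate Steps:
I = 1247/6069 (I = 7482*(1/36414) = 1247/6069 ≈ 0.20547)
z = -19/9 (z = (-4 + 3*(-5))/9 = (-4 - 15)/9 = (⅑)*(-19) = -19/9 ≈ -2.1111)
j(X) = -4 (j(X) = -1*4 = -4)
G(L) = 8/9 + L (G(L) = 3 + (L - 19/9) = 3 + (-19/9 + L) = 8/9 + L)
I/G(j(11)) = 1247/(6069*(8/9 - 4)) = 1247/(6069*(-28/9)) = (1247/6069)*(-9/28) = -3741/56644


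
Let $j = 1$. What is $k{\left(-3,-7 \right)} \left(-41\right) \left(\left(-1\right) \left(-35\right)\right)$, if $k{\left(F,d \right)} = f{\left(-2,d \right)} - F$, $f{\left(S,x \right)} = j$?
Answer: $-5740$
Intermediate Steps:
$f{\left(S,x \right)} = 1$
$k{\left(F,d \right)} = 1 - F$
$k{\left(-3,-7 \right)} \left(-41\right) \left(\left(-1\right) \left(-35\right)\right) = \left(1 - -3\right) \left(-41\right) \left(\left(-1\right) \left(-35\right)\right) = \left(1 + 3\right) \left(-41\right) 35 = 4 \left(-41\right) 35 = \left(-164\right) 35 = -5740$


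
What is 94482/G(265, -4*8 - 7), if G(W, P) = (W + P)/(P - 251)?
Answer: -13699890/113 ≈ -1.2124e+5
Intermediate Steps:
G(W, P) = (P + W)/(-251 + P)
94482/G(265, -4*8 - 7) = 94482/((((-4*8 - 7) + 265)/(-251 + (-4*8 - 7)))) = 94482/((((-32 - 7) + 265)/(-251 + (-32 - 7)))) = 94482/(((-39 + 265)/(-251 - 39))) = 94482/((226/(-290))) = 94482/((-1/290*226)) = 94482/(-113/145) = 94482*(-145/113) = -13699890/113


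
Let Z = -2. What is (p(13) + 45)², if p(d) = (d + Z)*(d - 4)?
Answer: 20736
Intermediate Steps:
p(d) = (-4 + d)*(-2 + d) (p(d) = (d - 2)*(d - 4) = (-2 + d)*(-4 + d) = (-4 + d)*(-2 + d))
(p(13) + 45)² = ((8 + 13² - 6*13) + 45)² = ((8 + 169 - 78) + 45)² = (99 + 45)² = 144² = 20736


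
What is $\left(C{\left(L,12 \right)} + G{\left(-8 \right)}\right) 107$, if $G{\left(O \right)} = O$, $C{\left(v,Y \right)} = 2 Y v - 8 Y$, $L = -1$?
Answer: $-13696$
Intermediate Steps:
$C{\left(v,Y \right)} = - 8 Y + 2 Y v$ ($C{\left(v,Y \right)} = 2 Y v - 8 Y = - 8 Y + 2 Y v$)
$\left(C{\left(L,12 \right)} + G{\left(-8 \right)}\right) 107 = \left(2 \cdot 12 \left(-4 - 1\right) - 8\right) 107 = \left(2 \cdot 12 \left(-5\right) - 8\right) 107 = \left(-120 - 8\right) 107 = \left(-128\right) 107 = -13696$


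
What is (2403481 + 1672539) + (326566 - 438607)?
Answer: 3963979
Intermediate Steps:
(2403481 + 1672539) + (326566 - 438607) = 4076020 - 112041 = 3963979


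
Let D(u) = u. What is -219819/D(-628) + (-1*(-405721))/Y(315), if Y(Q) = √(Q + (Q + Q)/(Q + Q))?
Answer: 219819/628 + 405721*√79/158 ≈ 23174.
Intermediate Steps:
Y(Q) = √(1 + Q) (Y(Q) = √(Q + (2*Q)/((2*Q))) = √(Q + (2*Q)*(1/(2*Q))) = √(Q + 1) = √(1 + Q))
-219819/D(-628) + (-1*(-405721))/Y(315) = -219819/(-628) + (-1*(-405721))/(√(1 + 315)) = -219819*(-1/628) + 405721/(√316) = 219819/628 + 405721/((2*√79)) = 219819/628 + 405721*(√79/158) = 219819/628 + 405721*√79/158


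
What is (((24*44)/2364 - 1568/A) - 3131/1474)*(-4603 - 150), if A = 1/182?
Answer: 393868748506919/290378 ≈ 1.3564e+9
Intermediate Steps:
A = 1/182 ≈ 0.0054945
(((24*44)/2364 - 1568/A) - 3131/1474)*(-4603 - 150) = (((24*44)/2364 - 1568/1/182) - 3131/1474)*(-4603 - 150) = ((1056*(1/2364) - 1568*182) - 3131*1/1474)*(-4753) = ((88/197 - 285376) - 3131/1474)*(-4753) = (-56218984/197 - 3131/1474)*(-4753) = -82867399223/290378*(-4753) = 393868748506919/290378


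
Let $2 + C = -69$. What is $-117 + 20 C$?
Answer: $-1537$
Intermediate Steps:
$C = -71$ ($C = -2 - 69 = -71$)
$-117 + 20 C = -117 + 20 \left(-71\right) = -117 - 1420 = -1537$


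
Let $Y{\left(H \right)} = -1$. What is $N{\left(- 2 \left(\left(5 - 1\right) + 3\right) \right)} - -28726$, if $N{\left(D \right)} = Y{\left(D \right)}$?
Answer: $28725$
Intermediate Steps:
$N{\left(D \right)} = -1$
$N{\left(- 2 \left(\left(5 - 1\right) + 3\right) \right)} - -28726 = -1 - -28726 = -1 + 28726 = 28725$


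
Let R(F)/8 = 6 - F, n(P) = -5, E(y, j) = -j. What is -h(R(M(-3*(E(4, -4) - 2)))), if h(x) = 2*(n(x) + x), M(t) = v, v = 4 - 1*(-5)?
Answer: 58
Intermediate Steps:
v = 9 (v = 4 + 5 = 9)
M(t) = 9
R(F) = 48 - 8*F (R(F) = 8*(6 - F) = 48 - 8*F)
h(x) = -10 + 2*x (h(x) = 2*(-5 + x) = -10 + 2*x)
-h(R(M(-3*(E(4, -4) - 2)))) = -(-10 + 2*(48 - 8*9)) = -(-10 + 2*(48 - 72)) = -(-10 + 2*(-24)) = -(-10 - 48) = -1*(-58) = 58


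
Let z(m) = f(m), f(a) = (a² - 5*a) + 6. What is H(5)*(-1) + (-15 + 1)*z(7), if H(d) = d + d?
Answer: -290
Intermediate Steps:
H(d) = 2*d
f(a) = 6 + a² - 5*a
z(m) = 6 + m² - 5*m
H(5)*(-1) + (-15 + 1)*z(7) = (2*5)*(-1) + (-15 + 1)*(6 + 7² - 5*7) = 10*(-1) - 14*(6 + 49 - 35) = -10 - 14*20 = -10 - 280 = -290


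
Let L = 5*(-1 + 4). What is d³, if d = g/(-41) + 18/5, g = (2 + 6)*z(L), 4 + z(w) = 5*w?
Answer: -9287485208/8615125 ≈ -1078.0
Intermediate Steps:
L = 15 (L = 5*3 = 15)
z(w) = -4 + 5*w
g = 568 (g = (2 + 6)*(-4 + 5*15) = 8*(-4 + 75) = 8*71 = 568)
d = -2102/205 (d = 568/(-41) + 18/5 = 568*(-1/41) + 18*(⅕) = -568/41 + 18/5 = -2102/205 ≈ -10.254)
d³ = (-2102/205)³ = -9287485208/8615125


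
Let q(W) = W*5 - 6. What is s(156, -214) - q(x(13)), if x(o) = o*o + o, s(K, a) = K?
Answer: -748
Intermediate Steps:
x(o) = o + o**2 (x(o) = o**2 + o = o + o**2)
q(W) = -6 + 5*W (q(W) = 5*W - 6 = -6 + 5*W)
s(156, -214) - q(x(13)) = 156 - (-6 + 5*(13*(1 + 13))) = 156 - (-6 + 5*(13*14)) = 156 - (-6 + 5*182) = 156 - (-6 + 910) = 156 - 1*904 = 156 - 904 = -748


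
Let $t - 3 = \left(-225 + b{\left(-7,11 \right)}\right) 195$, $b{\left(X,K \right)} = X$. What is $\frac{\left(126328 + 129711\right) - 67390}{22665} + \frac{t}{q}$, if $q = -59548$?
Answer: $\frac{4086322419}{449885140} \approx 9.083$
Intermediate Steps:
$t = -45237$ ($t = 3 + \left(-225 - 7\right) 195 = 3 - 45240 = -45237$)
$\frac{\left(126328 + 129711\right) - 67390}{22665} + \frac{t}{q} = \frac{\left(126328 + 129711\right) - 67390}{22665} - \frac{45237}{-59548} = \left(256039 - 67390\right) \frac{1}{22665} - - \frac{45237}{59548} = 188649 \cdot \frac{1}{22665} + \frac{45237}{59548} = \frac{62883}{7555} + \frac{45237}{59548} = \frac{4086322419}{449885140}$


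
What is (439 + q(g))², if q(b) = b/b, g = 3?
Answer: 193600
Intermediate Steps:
q(b) = 1
(439 + q(g))² = (439 + 1)² = 440² = 193600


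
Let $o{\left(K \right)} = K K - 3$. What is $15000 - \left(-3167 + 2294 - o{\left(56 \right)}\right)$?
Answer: $19006$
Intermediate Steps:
$o{\left(K \right)} = -3 + K^{2}$ ($o{\left(K \right)} = K^{2} - 3 = -3 + K^{2}$)
$15000 - \left(-3167 + 2294 - o{\left(56 \right)}\right) = 15000 - \left(-3164 - 3136 + 2294\right) = 15000 + \left(\left(-3 + 3136\right) - \left(-3167 + 2294\right)\right) = 15000 + \left(3133 - -873\right) = 15000 + \left(3133 + 873\right) = 15000 + 4006 = 19006$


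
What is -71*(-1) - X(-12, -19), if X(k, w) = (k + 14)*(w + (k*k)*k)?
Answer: 3565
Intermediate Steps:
X(k, w) = (14 + k)*(w + k³) (X(k, w) = (14 + k)*(w + k²*k) = (14 + k)*(w + k³))
-71*(-1) - X(-12, -19) = -71*(-1) - ((-12)⁴ + 14*(-19) + 14*(-12)³ - 12*(-19)) = 71 - (20736 - 266 + 14*(-1728) + 228) = 71 - (20736 - 266 - 24192 + 228) = 71 - 1*(-3494) = 71 + 3494 = 3565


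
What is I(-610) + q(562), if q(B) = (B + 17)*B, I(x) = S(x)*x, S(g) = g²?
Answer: -226655602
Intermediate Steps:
I(x) = x³ (I(x) = x²*x = x³)
q(B) = B*(17 + B) (q(B) = (17 + B)*B = B*(17 + B))
I(-610) + q(562) = (-610)³ + 562*(17 + 562) = -226981000 + 562*579 = -226981000 + 325398 = -226655602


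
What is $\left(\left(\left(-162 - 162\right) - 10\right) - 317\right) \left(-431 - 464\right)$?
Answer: $582645$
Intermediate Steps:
$\left(\left(\left(-162 - 162\right) - 10\right) - 317\right) \left(-431 - 464\right) = \left(\left(-324 - 10\right) - 317\right) \left(-895\right) = \left(-334 - 317\right) \left(-895\right) = \left(-651\right) \left(-895\right) = 582645$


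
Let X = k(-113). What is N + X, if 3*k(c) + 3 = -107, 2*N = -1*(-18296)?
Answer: 27334/3 ≈ 9111.3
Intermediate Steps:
N = 9148 (N = (-1*(-18296))/2 = (½)*18296 = 9148)
k(c) = -110/3 (k(c) = -1 + (⅓)*(-107) = -1 - 107/3 = -110/3)
X = -110/3 ≈ -36.667
N + X = 9148 - 110/3 = 27334/3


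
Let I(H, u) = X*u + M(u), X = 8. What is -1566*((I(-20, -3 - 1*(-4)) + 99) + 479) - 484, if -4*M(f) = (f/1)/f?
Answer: -1835537/2 ≈ -9.1777e+5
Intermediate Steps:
M(f) = -1/4 (M(f) = -f/1/(4*f) = -f*1/(4*f) = -f/(4*f) = -1/4*1 = -1/4)
I(H, u) = -1/4 + 8*u (I(H, u) = 8*u - 1/4 = -1/4 + 8*u)
-1566*((I(-20, -3 - 1*(-4)) + 99) + 479) - 484 = -1566*(((-1/4 + 8*(-3 - 1*(-4))) + 99) + 479) - 484 = -1566*(((-1/4 + 8*(-3 + 4)) + 99) + 479) - 484 = -1566*(((-1/4 + 8*1) + 99) + 479) - 484 = -1566*(((-1/4 + 8) + 99) + 479) - 484 = -1566*((31/4 + 99) + 479) - 484 = -1566*(427/4 + 479) - 484 = -1566*2343/4 - 484 = -1834569/2 - 484 = -1835537/2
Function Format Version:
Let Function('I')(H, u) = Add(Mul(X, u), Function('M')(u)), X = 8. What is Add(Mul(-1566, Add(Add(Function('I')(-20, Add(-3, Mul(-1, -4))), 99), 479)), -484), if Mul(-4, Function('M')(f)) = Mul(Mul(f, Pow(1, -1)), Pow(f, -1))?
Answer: Rational(-1835537, 2) ≈ -9.1777e+5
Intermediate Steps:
Function('M')(f) = Rational(-1, 4) (Function('M')(f) = Mul(Rational(-1, 4), Mul(Mul(f, Pow(1, -1)), Pow(f, -1))) = Mul(Rational(-1, 4), Mul(Mul(f, 1), Pow(f, -1))) = Mul(Rational(-1, 4), Mul(f, Pow(f, -1))) = Mul(Rational(-1, 4), 1) = Rational(-1, 4))
Function('I')(H, u) = Add(Rational(-1, 4), Mul(8, u)) (Function('I')(H, u) = Add(Mul(8, u), Rational(-1, 4)) = Add(Rational(-1, 4), Mul(8, u)))
Add(Mul(-1566, Add(Add(Function('I')(-20, Add(-3, Mul(-1, -4))), 99), 479)), -484) = Add(Mul(-1566, Add(Add(Add(Rational(-1, 4), Mul(8, Add(-3, Mul(-1, -4)))), 99), 479)), -484) = Add(Mul(-1566, Add(Add(Add(Rational(-1, 4), Mul(8, Add(-3, 4))), 99), 479)), -484) = Add(Mul(-1566, Add(Add(Add(Rational(-1, 4), Mul(8, 1)), 99), 479)), -484) = Add(Mul(-1566, Add(Add(Add(Rational(-1, 4), 8), 99), 479)), -484) = Add(Mul(-1566, Add(Add(Rational(31, 4), 99), 479)), -484) = Add(Mul(-1566, Add(Rational(427, 4), 479)), -484) = Add(Mul(-1566, Rational(2343, 4)), -484) = Add(Rational(-1834569, 2), -484) = Rational(-1835537, 2)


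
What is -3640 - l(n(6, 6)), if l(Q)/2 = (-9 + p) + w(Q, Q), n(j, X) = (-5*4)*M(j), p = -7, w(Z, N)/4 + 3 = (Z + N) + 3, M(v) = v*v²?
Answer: 65512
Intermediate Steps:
M(v) = v³
w(Z, N) = 4*N + 4*Z (w(Z, N) = -12 + 4*((Z + N) + 3) = -12 + 4*((N + Z) + 3) = -12 + 4*(3 + N + Z) = -12 + (12 + 4*N + 4*Z) = 4*N + 4*Z)
n(j, X) = -20*j³ (n(j, X) = (-5*4)*j³ = -20*j³)
l(Q) = -32 + 16*Q (l(Q) = 2*((-9 - 7) + (4*Q + 4*Q)) = 2*(-16 + 8*Q) = -32 + 16*Q)
-3640 - l(n(6, 6)) = -3640 - (-32 + 16*(-20*6³)) = -3640 - (-32 + 16*(-20*216)) = -3640 - (-32 + 16*(-4320)) = -3640 - (-32 - 69120) = -3640 - 1*(-69152) = -3640 + 69152 = 65512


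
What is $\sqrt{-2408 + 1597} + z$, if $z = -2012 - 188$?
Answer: $-2200 + i \sqrt{811} \approx -2200.0 + 28.478 i$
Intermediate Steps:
$z = -2200$ ($z = -2012 - 188 = -2200$)
$\sqrt{-2408 + 1597} + z = \sqrt{-2408 + 1597} - 2200 = \sqrt{-811} - 2200 = i \sqrt{811} - 2200 = -2200 + i \sqrt{811}$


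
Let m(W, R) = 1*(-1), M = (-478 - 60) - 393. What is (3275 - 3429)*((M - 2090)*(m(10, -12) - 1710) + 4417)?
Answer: -796695592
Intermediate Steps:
M = -931 (M = -538 - 393 = -931)
m(W, R) = -1
(3275 - 3429)*((M - 2090)*(m(10, -12) - 1710) + 4417) = (3275 - 3429)*((-931 - 2090)*(-1 - 1710) + 4417) = -154*(-3021*(-1711) + 4417) = -154*(5168931 + 4417) = -154*5173348 = -796695592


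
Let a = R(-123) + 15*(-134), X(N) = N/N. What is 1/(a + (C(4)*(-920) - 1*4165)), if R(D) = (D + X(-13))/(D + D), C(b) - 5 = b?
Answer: -123/1777904 ≈ -6.9183e-5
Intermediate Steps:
C(b) = 5 + b
X(N) = 1
R(D) = (1 + D)/(2*D) (R(D) = (D + 1)/(D + D) = (1 + D)/((2*D)) = (1 + D)*(1/(2*D)) = (1 + D)/(2*D))
a = -247169/123 (a = (½)*(1 - 123)/(-123) + 15*(-134) = (½)*(-1/123)*(-122) - 2010 = 61/123 - 2010 = -247169/123 ≈ -2009.5)
1/(a + (C(4)*(-920) - 1*4165)) = 1/(-247169/123 + ((5 + 4)*(-920) - 1*4165)) = 1/(-247169/123 + (9*(-920) - 4165)) = 1/(-247169/123 + (-8280 - 4165)) = 1/(-247169/123 - 12445) = 1/(-1777904/123) = -123/1777904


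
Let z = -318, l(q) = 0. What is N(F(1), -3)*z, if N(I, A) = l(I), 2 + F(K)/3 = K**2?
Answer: 0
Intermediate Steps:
F(K) = -6 + 3*K**2
N(I, A) = 0
N(F(1), -3)*z = 0*(-318) = 0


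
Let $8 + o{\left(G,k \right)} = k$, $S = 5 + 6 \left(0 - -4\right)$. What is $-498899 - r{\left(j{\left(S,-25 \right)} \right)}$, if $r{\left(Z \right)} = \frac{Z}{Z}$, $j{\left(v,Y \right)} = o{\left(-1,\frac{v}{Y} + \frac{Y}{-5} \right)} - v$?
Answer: $-498900$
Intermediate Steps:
$S = 29$ ($S = 5 + 6 \left(0 + 4\right) = 5 + 6 \cdot 4 = 5 + 24 = 29$)
$o{\left(G,k \right)} = -8 + k$
$j{\left(v,Y \right)} = -8 - v - \frac{Y}{5} + \frac{v}{Y}$ ($j{\left(v,Y \right)} = \left(-8 + \left(\frac{v}{Y} + \frac{Y}{-5}\right)\right) - v = \left(-8 + \left(\frac{v}{Y} + Y \left(- \frac{1}{5}\right)\right)\right) - v = \left(-8 - \left(\frac{Y}{5} - \frac{v}{Y}\right)\right) - v = \left(-8 - \frac{Y}{5} + \frac{v}{Y}\right) - v = -8 - v - \frac{Y}{5} + \frac{v}{Y}$)
$r{\left(Z \right)} = 1$
$-498899 - r{\left(j{\left(S,-25 \right)} \right)} = -498899 - 1 = -498900$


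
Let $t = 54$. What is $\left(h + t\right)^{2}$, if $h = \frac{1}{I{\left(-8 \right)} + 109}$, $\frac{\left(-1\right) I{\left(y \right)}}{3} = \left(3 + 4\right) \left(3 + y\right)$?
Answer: $\frac{133564249}{45796} \approx 2916.5$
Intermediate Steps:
$I{\left(y \right)} = -63 - 21 y$ ($I{\left(y \right)} = - 3 \left(3 + 4\right) \left(3 + y\right) = - 3 \cdot 7 \left(3 + y\right) = - 3 \left(21 + 7 y\right) = -63 - 21 y$)
$h = \frac{1}{214}$ ($h = \frac{1}{\left(-63 - -168\right) + 109} = \frac{1}{\left(-63 + 168\right) + 109} = \frac{1}{105 + 109} = \frac{1}{214} \approx 0.0046729$)
$\left(h + t\right)^{2} = \left(\frac{1}{214} + 54\right)^{2} = \left(\frac{11557}{214}\right)^{2} = \frac{133564249}{45796}$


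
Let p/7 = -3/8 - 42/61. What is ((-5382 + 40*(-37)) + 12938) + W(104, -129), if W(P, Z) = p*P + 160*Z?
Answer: -935633/61 ≈ -15338.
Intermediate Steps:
p = -3633/488 (p = 7*(-3/8 - 42/61) = 7*(-519/488) = -3633/488 ≈ -7.4447)
W(P, Z) = 160*Z - 3633*P/488 (W(P, Z) = -3633*P/488 + 160*Z = 160*Z - 3633*P/488)
((-5382 + 40*(-37)) + 12938) + W(104, -129) = ((-5382 + 40*(-37)) + 12938) + (160*(-129) - 3633/488*104) = ((-5382 - 1480) + 12938) + (-20640 - 47229/61) = (-6862 + 12938) - 1306269/61 = 6076 - 1306269/61 = -935633/61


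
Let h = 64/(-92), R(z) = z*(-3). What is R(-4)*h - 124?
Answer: -3044/23 ≈ -132.35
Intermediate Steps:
R(z) = -3*z
h = -16/23 (h = 64*(-1/92) = -16/23 ≈ -0.69565)
R(-4)*h - 124 = -3*(-4)*(-16/23) - 124 = 12*(-16/23) - 124 = -192/23 - 124 = -3044/23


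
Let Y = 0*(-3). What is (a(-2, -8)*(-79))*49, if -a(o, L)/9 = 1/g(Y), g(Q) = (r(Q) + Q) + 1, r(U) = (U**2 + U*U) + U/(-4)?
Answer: 34839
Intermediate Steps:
r(U) = 2*U**2 - U/4 (r(U) = (U**2 + U**2) + U*(-1/4) = 2*U**2 - U/4)
Y = 0
g(Q) = 1 + Q + Q*(-1 + 8*Q)/4 (g(Q) = (Q*(-1 + 8*Q)/4 + Q) + 1 = (Q + Q*(-1 + 8*Q)/4) + 1 = 1 + Q + Q*(-1 + 8*Q)/4)
a(o, L) = -9 (a(o, L) = -9/(1 + 2*0**2 + (3/4)*0) = -9/(1 + 2*0 + 0) = -9/(1 + 0 + 0) = -9/1 = -9*1 = -9)
(a(-2, -8)*(-79))*49 = -9*(-79)*49 = 711*49 = 34839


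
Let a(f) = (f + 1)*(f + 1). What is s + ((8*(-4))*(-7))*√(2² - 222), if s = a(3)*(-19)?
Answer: -304 + 224*I*√218 ≈ -304.0 + 3307.3*I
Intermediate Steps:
a(f) = (1 + f)² (a(f) = (1 + f)*(1 + f) = (1 + f)²)
s = -304 (s = (1 + 3)²*(-19) = 4²*(-19) = 16*(-19) = -304)
s + ((8*(-4))*(-7))*√(2² - 222) = -304 + ((8*(-4))*(-7))*√(2² - 222) = -304 + (-32*(-7))*√(4 - 222) = -304 + 224*√(-218) = -304 + 224*(I*√218) = -304 + 224*I*√218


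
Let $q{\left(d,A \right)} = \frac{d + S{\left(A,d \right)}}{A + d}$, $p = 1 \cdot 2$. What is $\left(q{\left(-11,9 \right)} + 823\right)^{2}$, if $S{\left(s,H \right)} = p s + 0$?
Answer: $\frac{2686321}{4} \approx 6.7158 \cdot 10^{5}$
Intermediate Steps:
$p = 2$
$S{\left(s,H \right)} = 2 s$ ($S{\left(s,H \right)} = 2 s + 0 = 2 s$)
$q{\left(d,A \right)} = \frac{d + 2 A}{A + d}$
$\left(q{\left(-11,9 \right)} + 823\right)^{2} = \left(\frac{-11 + 2 \cdot 9}{9 - 11} + 823\right)^{2} = \left(\frac{-11 + 18}{-2} + 823\right)^{2} = \left(\left(- \frac{1}{2}\right) 7 + 823\right)^{2} = \left(- \frac{7}{2} + 823\right)^{2} = \left(\frac{1639}{2}\right)^{2} = \frac{2686321}{4}$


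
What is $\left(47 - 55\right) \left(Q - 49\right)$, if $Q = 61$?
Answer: $-96$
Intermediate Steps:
$\left(47 - 55\right) \left(Q - 49\right) = \left(47 - 55\right) \left(61 - 49\right) = - 8 \left(61 - 49\right) = \left(-8\right) 12 = -96$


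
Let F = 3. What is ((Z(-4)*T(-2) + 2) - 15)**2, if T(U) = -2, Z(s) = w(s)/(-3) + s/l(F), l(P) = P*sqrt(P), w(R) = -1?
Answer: 5107/27 - 656*sqrt(3)/27 ≈ 147.07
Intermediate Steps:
l(P) = P**(3/2)
Z(s) = 1/3 + s*sqrt(3)/9 (Z(s) = -1/(-3) + s/(3**(3/2)) = -1*(-1/3) + s/((3*sqrt(3))) = 1/3 + s*(sqrt(3)/9) = 1/3 + s*sqrt(3)/9)
((Z(-4)*T(-2) + 2) - 15)**2 = (((1/3 + (1/9)*(-4)*sqrt(3))*(-2) + 2) - 15)**2 = (((1/3 - 4*sqrt(3)/9)*(-2) + 2) - 15)**2 = (((-2/3 + 8*sqrt(3)/9) + 2) - 15)**2 = ((4/3 + 8*sqrt(3)/9) - 15)**2 = (-41/3 + 8*sqrt(3)/9)**2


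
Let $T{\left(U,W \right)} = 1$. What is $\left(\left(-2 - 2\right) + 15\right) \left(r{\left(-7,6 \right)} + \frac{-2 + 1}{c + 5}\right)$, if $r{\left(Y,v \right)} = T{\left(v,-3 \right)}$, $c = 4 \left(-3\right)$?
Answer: $\frac{88}{7} \approx 12.571$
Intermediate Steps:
$c = -12$
$r{\left(Y,v \right)} = 1$
$\left(\left(-2 - 2\right) + 15\right) \left(r{\left(-7,6 \right)} + \frac{-2 + 1}{c + 5}\right) = \left(\left(-2 - 2\right) + 15\right) \left(1 + \frac{-2 + 1}{-12 + 5}\right) = \left(-4 + 15\right) \left(1 - \frac{1}{-7}\right) = 11 \left(1 - - \frac{1}{7}\right) = 11 \left(1 + \frac{1}{7}\right) = 11 \cdot \frac{8}{7} = \frac{88}{7}$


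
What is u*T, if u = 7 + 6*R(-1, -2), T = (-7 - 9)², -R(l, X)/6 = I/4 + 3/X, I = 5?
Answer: 4096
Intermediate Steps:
R(l, X) = -15/2 - 18/X (R(l, X) = -6*(5/4 + 3/X) = -15/2 - 18/X)
T = 256 (T = (-16)² = 256)
u = 16 (u = 7 + 6*(-15/2 - 18/(-2)) = 7 + 6*(-15/2 - 18*(-½)) = 7 + 6*(-15/2 + 9) = 7 + 6*(3/2) = 7 + 9 = 16)
u*T = 16*256 = 4096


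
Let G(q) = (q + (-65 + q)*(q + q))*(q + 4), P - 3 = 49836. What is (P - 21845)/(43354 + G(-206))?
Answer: -13997/11234369 ≈ -0.0012459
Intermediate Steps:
P = 49839 (P = 3 + 49836 = 49839)
G(q) = (4 + q)*(q + 2*q*(-65 + q)) (G(q) = (q + (-65 + q)*(2*q))*(4 + q) = (q + 2*q*(-65 + q))*(4 + q) = (4 + q)*(q + 2*q*(-65 + q)))
(P - 21845)/(43354 + G(-206)) = (49839 - 21845)/(43354 - 206*(-516 - 121*(-206) + 2*(-206)²)) = 27994/(43354 - 206*(-516 + 24926 + 2*42436)) = 27994/(43354 - 206*(-516 + 24926 + 84872)) = 27994/(43354 - 206*109282) = 27994/(43354 - 22512092) = 27994/(-22468738) = 27994*(-1/22468738) = -13997/11234369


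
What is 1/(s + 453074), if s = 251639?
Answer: 1/704713 ≈ 1.4190e-6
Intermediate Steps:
1/(s + 453074) = 1/(251639 + 453074) = 1/704713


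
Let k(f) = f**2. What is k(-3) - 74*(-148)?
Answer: 10961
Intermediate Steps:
k(-3) - 74*(-148) = (-3)**2 - 74*(-148) = 9 + 10952 = 10961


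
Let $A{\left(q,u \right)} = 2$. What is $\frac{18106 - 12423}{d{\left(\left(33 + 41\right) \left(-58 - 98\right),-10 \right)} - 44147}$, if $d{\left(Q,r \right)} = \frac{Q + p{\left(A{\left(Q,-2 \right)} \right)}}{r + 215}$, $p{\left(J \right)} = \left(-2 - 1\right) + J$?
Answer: $- \frac{233003}{1812336} \approx -0.12857$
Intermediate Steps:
$p{\left(J \right)} = -3 + J$
$d{\left(Q,r \right)} = \frac{-1 + Q}{215 + r}$ ($d{\left(Q,r \right)} = \frac{Q + \left(-3 + 2\right)}{r + 215} = \frac{Q - 1}{215 + r} = \frac{-1 + Q}{215 + r}$)
$\frac{18106 - 12423}{d{\left(\left(33 + 41\right) \left(-58 - 98\right),-10 \right)} - 44147} = \frac{18106 - 12423}{\frac{-1 + \left(33 + 41\right) \left(-58 - 98\right)}{215 - 10} - 44147} = \frac{5683}{\frac{-1 + 74 \left(-156\right)}{205} - 44147} = \frac{5683}{\frac{-1 - 11544}{205} - 44147} = \frac{5683}{\frac{1}{205} \left(-11545\right) - 44147} = \frac{5683}{- \frac{2309}{41} - 44147} = \frac{5683}{- \frac{1812336}{41}} = 5683 \left(- \frac{41}{1812336}\right) = - \frac{233003}{1812336}$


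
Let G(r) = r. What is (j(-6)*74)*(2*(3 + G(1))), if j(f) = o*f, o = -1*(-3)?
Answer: -10656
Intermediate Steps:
o = 3
j(f) = 3*f
(j(-6)*74)*(2*(3 + G(1))) = ((3*(-6))*74)*(2*(3 + 1)) = (-18*74)*(2*4) = -1332*8 = -10656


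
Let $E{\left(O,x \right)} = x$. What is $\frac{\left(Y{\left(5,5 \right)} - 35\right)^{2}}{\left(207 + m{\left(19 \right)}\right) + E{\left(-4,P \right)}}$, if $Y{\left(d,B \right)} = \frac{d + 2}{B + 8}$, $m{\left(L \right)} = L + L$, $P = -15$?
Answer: $\frac{100352}{19435} \approx 5.1635$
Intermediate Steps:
$m{\left(L \right)} = 2 L$
$Y{\left(d,B \right)} = \frac{2 + d}{8 + B}$
$\frac{\left(Y{\left(5,5 \right)} - 35\right)^{2}}{\left(207 + m{\left(19 \right)}\right) + E{\left(-4,P \right)}} = \frac{\left(\frac{2 + 5}{8 + 5} - 35\right)^{2}}{\left(207 + 2 \cdot 19\right) - 15} = \frac{\left(\frac{1}{13} \cdot 7 - 35\right)^{2}}{\left(207 + 38\right) - 15} = \frac{\left(\frac{1}{13} \cdot 7 - 35\right)^{2}}{245 - 15} = \frac{\left(\frac{7}{13} - 35\right)^{2}}{230} = \left(- \frac{448}{13}\right)^{2} \cdot \frac{1}{230} = \frac{200704}{169} \cdot \frac{1}{230} = \frac{100352}{19435}$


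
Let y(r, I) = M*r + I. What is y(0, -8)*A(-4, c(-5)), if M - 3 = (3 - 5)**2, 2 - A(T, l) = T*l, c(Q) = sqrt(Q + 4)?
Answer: -16 - 32*I ≈ -16.0 - 32.0*I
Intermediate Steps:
c(Q) = sqrt(4 + Q)
A(T, l) = 2 - T*l
M = 7 (M = 3 + (3 - 5)**2 = 3 + (-2)**2 = 3 + 4 = 7)
y(r, I) = I + 7*r (y(r, I) = 7*r + I = I + 7*r)
y(0, -8)*A(-4, c(-5)) = (-8 + 7*0)*(2 - 1*(-4)*sqrt(4 - 5)) = (-8 + 0)*(2 - 1*(-4)*sqrt(-1)) = -8*(2 - 1*(-4)*I) = -8*(2 + 4*I) = -16 - 32*I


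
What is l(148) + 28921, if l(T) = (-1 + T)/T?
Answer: 4280455/148 ≈ 28922.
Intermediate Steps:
l(148) + 28921 = (-1 + 148)/148 + 28921 = (1/148)*147 + 28921 = 147/148 + 28921 = 4280455/148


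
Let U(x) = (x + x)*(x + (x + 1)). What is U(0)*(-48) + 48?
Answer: 48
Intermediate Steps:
U(x) = 2*x*(1 + 2*x) (U(x) = (2*x)*(x + (1 + x)) = (2*x)*(1 + 2*x) = 2*x*(1 + 2*x))
U(0)*(-48) + 48 = (2*0*(1 + 2*0))*(-48) + 48 = (2*0*(1 + 0))*(-48) + 48 = (2*0*1)*(-48) + 48 = 0*(-48) + 48 = 0 + 48 = 48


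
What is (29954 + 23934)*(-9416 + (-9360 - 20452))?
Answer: -2113918464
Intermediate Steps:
(29954 + 23934)*(-9416 + (-9360 - 20452)) = 53888*(-9416 - 29812) = 53888*(-39228) = -2113918464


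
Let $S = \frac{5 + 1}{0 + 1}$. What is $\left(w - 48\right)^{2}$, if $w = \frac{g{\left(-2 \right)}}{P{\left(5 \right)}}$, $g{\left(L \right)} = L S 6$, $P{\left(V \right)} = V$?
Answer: $\frac{97344}{25} \approx 3893.8$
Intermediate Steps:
$S = 6$ ($S = \frac{6}{1} = 6 \cdot 1 = 6$)
$g{\left(L \right)} = 36 L$ ($g{\left(L \right)} = L 6 \cdot 6 = 6 L 6 = 36 L$)
$w = - \frac{72}{5}$ ($w = \frac{36 \left(-2\right)}{5} = \left(-72\right) \frac{1}{5} = - \frac{72}{5} \approx -14.4$)
$\left(w - 48\right)^{2} = \left(- \frac{72}{5} - 48\right)^{2} = \left(- \frac{312}{5}\right)^{2} = \frac{97344}{25}$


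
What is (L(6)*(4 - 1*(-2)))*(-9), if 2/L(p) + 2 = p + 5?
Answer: -12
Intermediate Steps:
L(p) = 2/(3 + p) (L(p) = 2/(-2 + (p + 5)) = 2/(-2 + (5 + p)) = 2/(3 + p))
(L(6)*(4 - 1*(-2)))*(-9) = ((2/(3 + 6))*(4 - 1*(-2)))*(-9) = ((2/9)*(4 + 2))*(-9) = ((2*(⅑))*6)*(-9) = ((2/9)*6)*(-9) = (4/3)*(-9) = -12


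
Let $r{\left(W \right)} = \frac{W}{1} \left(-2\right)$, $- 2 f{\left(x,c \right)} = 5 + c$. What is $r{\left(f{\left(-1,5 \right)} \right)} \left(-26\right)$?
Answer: $-260$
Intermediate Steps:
$f{\left(x,c \right)} = - \frac{5}{2} - \frac{c}{2}$ ($f{\left(x,c \right)} = - \frac{5 + c}{2} = - \frac{5}{2} - \frac{c}{2}$)
$r{\left(W \right)} = - 2 W$ ($r{\left(W \right)} = W 1 \left(-2\right) = W \left(-2\right) = - 2 W$)
$r{\left(f{\left(-1,5 \right)} \right)} \left(-26\right) = - 2 \left(- \frac{5}{2} - \frac{5}{2}\right) \left(-26\right) = \left(-2\right) \left(-5\right) \left(-26\right) = 10 \left(-26\right) = -260$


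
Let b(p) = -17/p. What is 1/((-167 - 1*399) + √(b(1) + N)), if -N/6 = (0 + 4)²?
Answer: -566/320469 - I*√113/320469 ≈ -0.0017662 - 3.3171e-5*I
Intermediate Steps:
N = -96 (N = -6*(0 + 4)² = -6*4² = -6*16 = -96)
1/((-167 - 1*399) + √(b(1) + N)) = 1/((-167 - 1*399) + √(-17/1 - 96)) = 1/((-167 - 399) + √(-17*1 - 96)) = 1/(-566 + √(-17 - 96)) = 1/(-566 + √(-113)) = 1/(-566 + I*√113)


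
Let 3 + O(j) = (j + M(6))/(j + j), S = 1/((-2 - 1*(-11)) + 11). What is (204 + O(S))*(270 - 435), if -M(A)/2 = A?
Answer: -26895/2 ≈ -13448.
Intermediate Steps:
M(A) = -2*A
S = 1/20 (S = 1/((-2 + 11) + 11) = 1/(9 + 11) = 1/20 ≈ 0.050000)
O(j) = -3 + (-12 + j)/(2*j) (O(j) = -3 + (j - 2*6)/(j + j) = -3 + (j - 12)/((2*j)) = -3 + (-12 + j)*(1/(2*j)) = -3 + (-12 + j)/(2*j))
(204 + O(S))*(270 - 435) = (204 + (-5/2 - 6/1/20))*(270 - 435) = (204 + (-5/2 - 6*20))*(-165) = (204 + (-5/2 - 120))*(-165) = (204 - 245/2)*(-165) = (163/2)*(-165) = -26895/2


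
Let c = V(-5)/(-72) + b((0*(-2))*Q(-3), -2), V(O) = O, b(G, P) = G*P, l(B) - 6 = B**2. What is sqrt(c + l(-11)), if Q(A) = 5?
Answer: sqrt(18298)/12 ≈ 11.273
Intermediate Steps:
l(B) = 6 + B**2
c = 5/72 (c = -5/(-72) + ((0*(-2))*5)*(-2) = -1/72*(-5) + (0*5)*(-2) = 5/72 + 0*(-2) = 5/72 + 0 = 5/72 ≈ 0.069444)
sqrt(c + l(-11)) = sqrt(5/72 + (6 + (-11)**2)) = sqrt(5/72 + (6 + 121)) = sqrt(5/72 + 127) = sqrt(9149/72) = sqrt(18298)/12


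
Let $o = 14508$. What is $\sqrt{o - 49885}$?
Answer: $i \sqrt{35377} \approx 188.09 i$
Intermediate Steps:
$\sqrt{o - 49885} = \sqrt{14508 - 49885} = \sqrt{-35377} = i \sqrt{35377}$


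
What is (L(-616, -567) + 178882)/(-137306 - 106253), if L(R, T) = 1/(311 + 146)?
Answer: -81749075/111306463 ≈ -0.73445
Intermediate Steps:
L(R, T) = 1/457
(L(-616, -567) + 178882)/(-137306 - 106253) = (1/457 + 178882)/(-137306 - 106253) = (81749075/457)/(-243559) = (81749075/457)*(-1/243559) = -81749075/111306463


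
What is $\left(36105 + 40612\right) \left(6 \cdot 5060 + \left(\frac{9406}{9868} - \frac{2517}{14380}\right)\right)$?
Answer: $\frac{82629009238770127}{35475460} \approx 2.3292 \cdot 10^{9}$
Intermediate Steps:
$\left(36105 + 40612\right) \left(6 \cdot 5060 + \left(\frac{9406}{9868} - \frac{2517}{14380}\right)\right) = 76717 \left(30360 + \left(9406 \cdot \frac{1}{9868} - \frac{2517}{14380}\right)\right) = 76717 \left(30360 + \left(\frac{4703}{4934} - \frac{2517}{14380}\right)\right) = 76717 \left(30360 + \frac{27605131}{35475460}\right) = 76717 \cdot \frac{1077062570731}{35475460} = \frac{82629009238770127}{35475460}$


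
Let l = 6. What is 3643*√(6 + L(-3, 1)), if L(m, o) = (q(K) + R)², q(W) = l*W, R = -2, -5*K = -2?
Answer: 3643*√154/5 ≈ 9041.7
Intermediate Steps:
K = ⅖ (K = -⅕*(-2) = ⅖ ≈ 0.40000)
q(W) = 6*W
L(m, o) = 4/25 (L(m, o) = (6*(⅖) - 2)² = (12/5 - 2)² = (⅖)² = 4/25)
3643*√(6 + L(-3, 1)) = 3643*√(6 + 4/25) = 3643*√(154/25) = 3643*(√154/5) = 3643*√154/5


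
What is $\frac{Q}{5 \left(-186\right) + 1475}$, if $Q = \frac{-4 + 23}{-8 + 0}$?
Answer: $- \frac{19}{4360} \approx -0.0043578$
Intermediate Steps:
$Q = - \frac{19}{8}$ ($Q = \frac{19}{-8} = 19 \left(- \frac{1}{8}\right) = - \frac{19}{8} \approx -2.375$)
$\frac{Q}{5 \left(-186\right) + 1475} = - \frac{19}{8 \left(5 \left(-186\right) + 1475\right)} = - \frac{19}{8 \left(-930 + 1475\right)} = - \frac{19}{8 \cdot 545} = \left(- \frac{19}{8}\right) \frac{1}{545} = - \frac{19}{4360}$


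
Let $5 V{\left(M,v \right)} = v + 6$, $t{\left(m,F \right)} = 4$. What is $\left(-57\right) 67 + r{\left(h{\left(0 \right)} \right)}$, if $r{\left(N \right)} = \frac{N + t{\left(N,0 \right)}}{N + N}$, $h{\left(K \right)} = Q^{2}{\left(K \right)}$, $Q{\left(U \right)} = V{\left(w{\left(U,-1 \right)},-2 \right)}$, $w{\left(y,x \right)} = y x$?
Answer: $- \frac{30523}{8} \approx -3815.4$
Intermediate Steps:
$w{\left(y,x \right)} = x y$
$V{\left(M,v \right)} = \frac{6}{5} + \frac{v}{5}$ ($V{\left(M,v \right)} = \frac{v + 6}{5} = \frac{6 + v}{5} = \frac{6}{5} + \frac{v}{5}$)
$Q{\left(U \right)} = \frac{4}{5}$ ($Q{\left(U \right)} = \frac{6}{5} + \frac{1}{5} \left(-2\right) = \frac{6}{5} - \frac{2}{5} = \frac{4}{5}$)
$h{\left(K \right)} = \frac{16}{25}$ ($h{\left(K \right)} = \left(\frac{4}{5}\right)^{2} = \frac{16}{25}$)
$r{\left(N \right)} = \frac{4 + N}{2 N}$ ($r{\left(N \right)} = \frac{N + 4}{N + N} = \frac{4 + N}{2 N}$)
$\left(-57\right) 67 + r{\left(h{\left(0 \right)} \right)} = \left(-57\right) 67 + \frac{4 + \frac{16}{25}}{2 \cdot \frac{16}{25}} = -3819 + \frac{1}{2} \cdot \frac{25}{16} \cdot \frac{116}{25} = -3819 + \frac{29}{8} = - \frac{30523}{8}$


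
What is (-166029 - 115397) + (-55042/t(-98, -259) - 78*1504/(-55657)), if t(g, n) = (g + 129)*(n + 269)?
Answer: -2429329219647/8626835 ≈ -2.8160e+5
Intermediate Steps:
t(g, n) = (129 + g)*(269 + n)
(-166029 - 115397) + (-55042/t(-98, -259) - 78*1504/(-55657)) = (-166029 - 115397) + (-55042/(34701 + 129*(-259) + 269*(-98) - 98*(-259)) - 78*1504/(-55657)) = -281426 + (-55042/(34701 - 33411 - 26362 + 25382) - 117312*(-1/55657)) = -281426 + (-55042/310 + 117312/55657) = -281426 + (-55042*1/310 + 117312/55657) = -281426 + (-27521/155 + 117312/55657) = -281426 - 1513552937/8626835 = -2429329219647/8626835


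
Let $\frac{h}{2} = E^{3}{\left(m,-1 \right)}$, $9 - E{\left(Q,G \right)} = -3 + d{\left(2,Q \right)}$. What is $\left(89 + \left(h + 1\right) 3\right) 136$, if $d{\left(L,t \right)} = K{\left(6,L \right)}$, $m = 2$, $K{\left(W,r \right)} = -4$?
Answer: $3354848$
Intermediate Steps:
$d{\left(L,t \right)} = -4$
$E{\left(Q,G \right)} = 16$ ($E{\left(Q,G \right)} = 9 - \left(-3 - 4\right) = 9 - -7 = 9 + 7 = 16$)
$h = 8192$ ($h = 2 \cdot 16^{3} = 2 \cdot 4096 = 8192$)
$\left(89 + \left(h + 1\right) 3\right) 136 = \left(89 + \left(8192 + 1\right) 3\right) 136 = \left(89 + 8193 \cdot 3\right) 136 = \left(89 + 24579\right) 136 = 24668 \cdot 136 = 3354848$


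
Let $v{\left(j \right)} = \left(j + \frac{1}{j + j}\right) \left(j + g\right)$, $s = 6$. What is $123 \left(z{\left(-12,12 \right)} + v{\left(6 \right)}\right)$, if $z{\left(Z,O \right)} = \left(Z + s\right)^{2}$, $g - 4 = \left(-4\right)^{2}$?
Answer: $\frac{47765}{2} \approx 23883.0$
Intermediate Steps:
$g = 20$ ($g = 4 + \left(-4\right)^{2} = 4 + 16 = 20$)
$v{\left(j \right)} = \left(20 + j\right) \left(j + \frac{1}{2 j}\right)$ ($v{\left(j \right)} = \left(j + \frac{1}{j + j}\right) \left(j + 20\right) = \left(j + \frac{1}{2 j}\right) \left(20 + j\right) = \left(20 + j\right) \left(j + \frac{1}{2 j}\right)$)
$z{\left(Z,O \right)} = \left(6 + Z\right)^{2}$ ($z{\left(Z,O \right)} = \left(Z + 6\right)^{2} = \left(6 + Z\right)^{2}$)
$123 \left(z{\left(-12,12 \right)} + v{\left(6 \right)}\right) = 123 \left(\left(6 - 12\right)^{2} + \left(\frac{1}{2} + 6^{2} + \frac{10}{6} + 20 \cdot 6\right)\right) = 123 \left(\left(-6\right)^{2} + \left(\frac{1}{2} + 36 + 10 \cdot \frac{1}{6} + 120\right)\right) = 123 \left(36 + \left(\frac{1}{2} + 36 + \frac{5}{3} + 120\right)\right) = 123 \left(36 + \frac{949}{6}\right) = 123 \cdot \frac{1165}{6} = \frac{47765}{2}$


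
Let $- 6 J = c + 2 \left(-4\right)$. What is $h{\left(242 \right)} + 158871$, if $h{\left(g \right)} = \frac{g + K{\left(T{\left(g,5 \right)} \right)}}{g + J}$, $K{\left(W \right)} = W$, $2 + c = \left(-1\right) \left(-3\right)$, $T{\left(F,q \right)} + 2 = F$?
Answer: $\frac{231795681}{1459} \approx 1.5887 \cdot 10^{5}$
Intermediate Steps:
$T{\left(F,q \right)} = -2 + F$
$c = 1$ ($c = -2 - -3 = -2 + 3 = 1$)
$J = \frac{7}{6}$ ($J = - \frac{1 + 2 \left(-4\right)}{6} = - \frac{1 - 8}{6} = \left(- \frac{1}{6}\right) \left(-7\right) = \frac{7}{6} \approx 1.1667$)
$h{\left(g \right)} = \frac{-2 + 2 g}{\frac{7}{6} + g}$ ($h{\left(g \right)} = \frac{g + \left(-2 + g\right)}{g + \frac{7}{6}} = \frac{-2 + 2 g}{\frac{7}{6} + g}$)
$h{\left(242 \right)} + 158871 = \frac{12 \left(-1 + 242\right)}{7 + 6 \cdot 242} + 158871 = 12 \frac{1}{7 + 1452} \cdot 241 + 158871 = 12 \cdot \frac{1}{1459} \cdot 241 + 158871 = \frac{2892}{1459} + 158871 = \frac{231795681}{1459}$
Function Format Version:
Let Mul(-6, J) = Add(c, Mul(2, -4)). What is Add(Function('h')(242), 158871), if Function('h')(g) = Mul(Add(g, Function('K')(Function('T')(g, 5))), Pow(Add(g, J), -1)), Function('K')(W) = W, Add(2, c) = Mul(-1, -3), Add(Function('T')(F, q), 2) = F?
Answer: Rational(231795681, 1459) ≈ 1.5887e+5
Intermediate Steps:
Function('T')(F, q) = Add(-2, F)
c = 1 (c = Add(-2, Mul(-1, -3)) = Add(-2, 3) = 1)
J = Rational(7, 6) (J = Mul(Rational(-1, 6), Add(1, Mul(2, -4))) = Mul(Rational(-1, 6), Add(1, -8)) = Mul(Rational(-1, 6), -7) = Rational(7, 6) ≈ 1.1667)
Function('h')(g) = Mul(Pow(Add(Rational(7, 6), g), -1), Add(-2, Mul(2, g))) (Function('h')(g) = Mul(Add(g, Add(-2, g)), Pow(Add(g, Rational(7, 6)), -1)) = Mul(Add(-2, Mul(2, g)), Pow(Add(Rational(7, 6), g), -1)) = Mul(Pow(Add(Rational(7, 6), g), -1), Add(-2, Mul(2, g))))
Add(Function('h')(242), 158871) = Add(Mul(12, Pow(Add(7, Mul(6, 242)), -1), Add(-1, 242)), 158871) = Add(Mul(12, Pow(Add(7, 1452), -1), 241), 158871) = Add(Mul(12, Pow(1459, -1), 241), 158871) = Add(Mul(12, Rational(1, 1459), 241), 158871) = Add(Rational(2892, 1459), 158871) = Rational(231795681, 1459)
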